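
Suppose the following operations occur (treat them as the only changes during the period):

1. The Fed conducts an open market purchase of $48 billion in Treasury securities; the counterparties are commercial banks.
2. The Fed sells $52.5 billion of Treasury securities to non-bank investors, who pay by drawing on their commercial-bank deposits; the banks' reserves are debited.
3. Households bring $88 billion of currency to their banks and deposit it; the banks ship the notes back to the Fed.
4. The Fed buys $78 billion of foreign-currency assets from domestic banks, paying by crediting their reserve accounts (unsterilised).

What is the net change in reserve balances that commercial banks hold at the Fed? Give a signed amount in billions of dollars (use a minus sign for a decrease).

Fed balance sheet:
  Assets:      Securities −$4.5B, Foreign assets +$78B
  Liabilities: Bank reserves +$161.5B, Currency in circulation −$88B
So the change in reserve balances that commercial banks hold at the Fed is +$161.5 billion.

+$161.5 billion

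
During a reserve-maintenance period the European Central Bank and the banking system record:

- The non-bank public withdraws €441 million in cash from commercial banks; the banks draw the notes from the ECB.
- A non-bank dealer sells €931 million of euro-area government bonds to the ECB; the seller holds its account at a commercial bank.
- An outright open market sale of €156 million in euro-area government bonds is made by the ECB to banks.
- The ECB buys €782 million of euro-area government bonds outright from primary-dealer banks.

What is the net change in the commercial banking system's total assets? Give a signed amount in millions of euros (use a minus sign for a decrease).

+€490 million

ECB balance sheet:
  Assets:      Securities +€1557M
  Liabilities: Bank reserves +€1116M, Currency in circulation +€441M
Commercial banking system:
  Assets:      Reserves at CB +€1116M, Securities −€626M
  Liabilities: Checkable deposits +€490M
Change in total bank assets = +€490 million.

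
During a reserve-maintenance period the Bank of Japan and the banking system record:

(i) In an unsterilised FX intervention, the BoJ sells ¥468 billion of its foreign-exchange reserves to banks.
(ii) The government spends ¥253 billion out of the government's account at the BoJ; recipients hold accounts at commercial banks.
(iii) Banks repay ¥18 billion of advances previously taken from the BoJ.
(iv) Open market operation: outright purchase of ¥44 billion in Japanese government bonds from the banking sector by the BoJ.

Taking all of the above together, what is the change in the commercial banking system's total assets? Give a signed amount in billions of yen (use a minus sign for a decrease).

+¥235 billion

BoJ balance sheet:
  Assets:      Securities +¥44B, Loans to banks −¥18B, Foreign assets −¥468B
  Liabilities: Bank reserves −¥189B, Government deposits −¥253B
Commercial banking system:
  Assets:      Reserves at CB −¥189B, Securities −¥44B, Foreign assets +¥468B
  Liabilities: Checkable deposits +¥253B, Borrowings from CB −¥18B
Change in total bank assets = +¥235 billion.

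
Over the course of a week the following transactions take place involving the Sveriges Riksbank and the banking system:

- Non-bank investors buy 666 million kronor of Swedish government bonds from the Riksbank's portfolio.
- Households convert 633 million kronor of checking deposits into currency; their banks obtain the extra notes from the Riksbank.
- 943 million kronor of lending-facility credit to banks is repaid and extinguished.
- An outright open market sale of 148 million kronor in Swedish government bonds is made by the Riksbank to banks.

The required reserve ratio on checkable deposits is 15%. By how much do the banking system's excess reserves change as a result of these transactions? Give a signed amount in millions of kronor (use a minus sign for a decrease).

Asset sale (to non-banks) 666 million kronor: reserves −666M, deposits −666M.
Currency withdrawal 633 million kronor: reserves −633M, deposits −633M.
Discount-window repayment 943 million kronor: reserves −943M, deposits 0.
OMO sale (to banks) 148 million kronor: reserves −148M, deposits 0.
Totals: Δreserves = −2390M, Δdeposits = −1299M.
Δrequired reserves = 15% × −1299M = −194.85M.
Δexcess reserves = Δreserves − Δrequired = −2390M − (−194.85M) = -2195.15 million.

-2195.15 million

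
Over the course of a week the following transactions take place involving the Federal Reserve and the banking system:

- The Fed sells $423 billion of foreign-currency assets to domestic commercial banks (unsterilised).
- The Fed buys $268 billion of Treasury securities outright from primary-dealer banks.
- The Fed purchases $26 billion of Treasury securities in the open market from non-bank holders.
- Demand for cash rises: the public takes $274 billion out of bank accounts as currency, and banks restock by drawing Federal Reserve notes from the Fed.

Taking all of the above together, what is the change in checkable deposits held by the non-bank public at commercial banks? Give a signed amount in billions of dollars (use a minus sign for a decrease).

-$248 billion

Fed balance sheet:
  Assets:      Securities +$294B, Foreign assets −$423B
  Liabilities: Bank reserves −$403B, Currency in circulation +$274B
Commercial banking system:
  Assets:      Reserves at CB −$403B, Securities −$268B, Foreign assets +$423B
  Liabilities: Checkable deposits −$248B
So the change in checkable deposits held by the non-bank public at commercial banks is -$248 billion.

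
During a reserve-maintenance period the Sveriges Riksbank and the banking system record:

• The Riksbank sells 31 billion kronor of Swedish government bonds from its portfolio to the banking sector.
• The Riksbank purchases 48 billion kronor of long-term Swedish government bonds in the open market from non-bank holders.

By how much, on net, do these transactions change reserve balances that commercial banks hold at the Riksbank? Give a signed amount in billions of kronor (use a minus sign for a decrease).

+17 billion

Riksbank balance sheet:
  Assets:      Securities +17B
  Liabilities: Bank reserves +17B
Commercial banking system:
  Assets:      Reserves at CB +17B, Securities +31B
  Liabilities: Checkable deposits +48B
So the change in reserve balances that commercial banks hold at the Riksbank is +17 billion.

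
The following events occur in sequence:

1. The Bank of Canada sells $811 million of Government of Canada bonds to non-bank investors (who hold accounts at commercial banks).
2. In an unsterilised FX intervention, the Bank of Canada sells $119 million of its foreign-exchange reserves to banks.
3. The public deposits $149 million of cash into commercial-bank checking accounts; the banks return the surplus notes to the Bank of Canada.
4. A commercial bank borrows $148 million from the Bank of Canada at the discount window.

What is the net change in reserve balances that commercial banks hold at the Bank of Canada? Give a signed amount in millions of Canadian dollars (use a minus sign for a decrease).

Bank of Canada balance sheet:
  Assets:      Securities −$811M, Loans to banks +$148M, Foreign assets −$119M
  Liabilities: Bank reserves −$633M, Currency in circulation −$149M
So the change in reserve balances that commercial banks hold at the Bank of Canada is -$633 million.

-$633 million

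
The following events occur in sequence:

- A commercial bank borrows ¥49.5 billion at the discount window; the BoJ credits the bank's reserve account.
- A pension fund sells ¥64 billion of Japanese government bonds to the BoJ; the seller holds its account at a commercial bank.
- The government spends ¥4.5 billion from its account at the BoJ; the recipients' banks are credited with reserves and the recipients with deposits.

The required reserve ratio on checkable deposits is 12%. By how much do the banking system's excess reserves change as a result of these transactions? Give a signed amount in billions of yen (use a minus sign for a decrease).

Discount-window loan ¥49.5 billion: reserves +¥49.5B, deposits 0.
Asset purchase (from non-banks) ¥64 billion: reserves +¥64B, deposits +¥64B.
Government spending ¥4.5 billion: reserves +¥4.5B, deposits +¥4.5B.
Totals: Δreserves = +¥118B, Δdeposits = +¥68.5B.
Δrequired reserves = 12% × +¥68.5B = +¥8.22B.
Δexcess reserves = Δreserves − Δrequired = +¥118B − (+¥8.22B) = +¥109.78 billion.

+¥109.78 billion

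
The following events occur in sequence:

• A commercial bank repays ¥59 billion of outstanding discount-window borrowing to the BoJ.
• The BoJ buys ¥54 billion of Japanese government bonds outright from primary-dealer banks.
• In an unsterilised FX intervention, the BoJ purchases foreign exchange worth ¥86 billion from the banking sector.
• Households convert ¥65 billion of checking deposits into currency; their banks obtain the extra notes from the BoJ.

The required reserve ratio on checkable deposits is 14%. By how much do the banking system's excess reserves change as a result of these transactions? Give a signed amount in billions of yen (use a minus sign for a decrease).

Discount-window repayment ¥59 billion: reserves −¥59B, deposits 0.
OMO purchase (from banks) ¥54 billion: reserves +¥54B, deposits 0.
FX purchase ¥86 billion: reserves +¥86B, deposits 0.
Currency withdrawal ¥65 billion: reserves −¥65B, deposits −¥65B.
Totals: Δreserves = +¥16B, Δdeposits = −¥65B.
Δrequired reserves = 14% × −¥65B = −¥9.1B.
Δexcess reserves = Δreserves − Δrequired = +¥16B − (−¥9.1B) = +¥25.1 billion.

+¥25.1 billion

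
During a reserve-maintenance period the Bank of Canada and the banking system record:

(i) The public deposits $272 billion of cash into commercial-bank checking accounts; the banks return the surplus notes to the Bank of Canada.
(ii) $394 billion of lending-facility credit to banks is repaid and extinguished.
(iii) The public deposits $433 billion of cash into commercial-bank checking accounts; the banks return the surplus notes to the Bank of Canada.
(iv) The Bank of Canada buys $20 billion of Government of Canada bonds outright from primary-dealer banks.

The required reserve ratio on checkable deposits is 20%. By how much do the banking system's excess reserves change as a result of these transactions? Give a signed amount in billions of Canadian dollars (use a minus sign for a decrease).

+$190 billion

Currency deposit $272 billion: reserves +$272B, deposits +$272B.
Discount-window repayment $394 billion: reserves −$394B, deposits 0.
Currency deposit $433 billion: reserves +$433B, deposits +$433B.
OMO purchase (from banks) $20 billion: reserves +$20B, deposits 0.
Totals: Δreserves = +$331B, Δdeposits = +$705B.
Δrequired reserves = 20% × +$705B = +$141B.
Δexcess reserves = Δreserves − Δrequired = +$331B − (+$141B) = +$190 billion.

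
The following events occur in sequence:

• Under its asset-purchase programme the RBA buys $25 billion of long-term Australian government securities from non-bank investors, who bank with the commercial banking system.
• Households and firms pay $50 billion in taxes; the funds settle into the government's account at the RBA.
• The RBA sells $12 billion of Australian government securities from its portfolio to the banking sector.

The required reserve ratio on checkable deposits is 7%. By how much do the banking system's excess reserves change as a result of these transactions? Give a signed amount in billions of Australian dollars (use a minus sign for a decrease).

Asset purchase (from non-banks) $25 billion: reserves +$25B, deposits +$25B.
Government account inflow $50 billion: reserves −$50B, deposits −$50B.
OMO sale (to banks) $12 billion: reserves −$12B, deposits 0.
Totals: Δreserves = −$37B, Δdeposits = −$25B.
Δrequired reserves = 7% × −$25B = −$1.75B.
Δexcess reserves = Δreserves − Δrequired = −$37B − (−$1.75B) = -$35.25 billion.

-$35.25 billion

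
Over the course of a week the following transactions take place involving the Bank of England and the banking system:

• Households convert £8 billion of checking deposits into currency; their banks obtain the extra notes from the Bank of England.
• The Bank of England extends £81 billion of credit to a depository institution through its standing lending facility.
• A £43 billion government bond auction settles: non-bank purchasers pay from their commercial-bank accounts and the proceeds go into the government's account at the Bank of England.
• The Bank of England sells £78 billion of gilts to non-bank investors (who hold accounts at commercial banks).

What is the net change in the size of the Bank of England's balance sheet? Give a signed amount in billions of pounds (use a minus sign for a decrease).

Currency withdrawal £8 billion: only the composition of liabilities changes → 0.
Discount-window loan £81 billion: a Bank of England asset is acquired → +£81B.
Government account inflow £43 billion: only the composition of liabilities changes → 0.
Asset sale (to non-banks) £78 billion: a Bank of England asset is shed → −£78B.
Net: 0 + 81 + 0 − 78 = +£3 billion.

+£3 billion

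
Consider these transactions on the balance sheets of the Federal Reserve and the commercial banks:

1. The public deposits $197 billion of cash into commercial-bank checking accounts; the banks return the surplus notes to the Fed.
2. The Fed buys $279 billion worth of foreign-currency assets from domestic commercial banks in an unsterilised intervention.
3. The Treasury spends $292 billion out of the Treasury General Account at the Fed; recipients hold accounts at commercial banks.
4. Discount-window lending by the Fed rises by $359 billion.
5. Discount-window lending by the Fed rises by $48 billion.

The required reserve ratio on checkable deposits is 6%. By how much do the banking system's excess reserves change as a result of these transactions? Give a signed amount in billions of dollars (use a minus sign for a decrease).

Currency deposit $197 billion: reserves +$197B, deposits +$197B.
FX purchase $279 billion: reserves +$279B, deposits 0.
Government spending $292 billion: reserves +$292B, deposits +$292B.
Discount-window loan $359 billion: reserves +$359B, deposits 0.
Discount-window loan $48 billion: reserves +$48B, deposits 0.
Totals: Δreserves = +$1175B, Δdeposits = +$489B.
Δrequired reserves = 6% × +$489B = +$29.34B.
Δexcess reserves = Δreserves − Δrequired = +$1175B − (+$29.34B) = +$1145.66 billion.

+$1145.66 billion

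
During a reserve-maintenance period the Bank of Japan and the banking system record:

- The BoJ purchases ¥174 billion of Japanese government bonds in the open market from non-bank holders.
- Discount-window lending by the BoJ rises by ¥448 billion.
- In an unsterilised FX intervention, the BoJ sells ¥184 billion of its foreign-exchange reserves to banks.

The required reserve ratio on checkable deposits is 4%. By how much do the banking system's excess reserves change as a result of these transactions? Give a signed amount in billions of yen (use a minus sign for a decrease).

+¥431.04 billion

Asset purchase (from non-banks) ¥174 billion: reserves +¥174B, deposits +¥174B.
Discount-window loan ¥448 billion: reserves +¥448B, deposits 0.
FX sale ¥184 billion: reserves −¥184B, deposits 0.
Totals: Δreserves = +¥438B, Δdeposits = +¥174B.
Δrequired reserves = 4% × +¥174B = +¥6.96B.
Δexcess reserves = Δreserves − Δrequired = +¥438B − (+¥6.96B) = +¥431.04 billion.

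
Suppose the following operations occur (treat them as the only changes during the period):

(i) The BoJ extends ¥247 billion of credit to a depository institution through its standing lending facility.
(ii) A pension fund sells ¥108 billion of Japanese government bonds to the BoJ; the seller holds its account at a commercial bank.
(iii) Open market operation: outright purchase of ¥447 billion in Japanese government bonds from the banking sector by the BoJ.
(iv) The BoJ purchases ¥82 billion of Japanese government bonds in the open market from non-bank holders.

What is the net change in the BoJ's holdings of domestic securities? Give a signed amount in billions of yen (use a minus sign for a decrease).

BoJ balance sheet:
  Assets:      Securities +¥637B, Loans to banks +¥247B
  Liabilities: Bank reserves +¥884B
Commercial banking system:
  Assets:      Reserves at CB +¥884B, Securities −¥447B
  Liabilities: Checkable deposits +¥190B, Borrowings from CB +¥247B
So the change in the BoJ's holdings of domestic securities is +¥637 billion.

+¥637 billion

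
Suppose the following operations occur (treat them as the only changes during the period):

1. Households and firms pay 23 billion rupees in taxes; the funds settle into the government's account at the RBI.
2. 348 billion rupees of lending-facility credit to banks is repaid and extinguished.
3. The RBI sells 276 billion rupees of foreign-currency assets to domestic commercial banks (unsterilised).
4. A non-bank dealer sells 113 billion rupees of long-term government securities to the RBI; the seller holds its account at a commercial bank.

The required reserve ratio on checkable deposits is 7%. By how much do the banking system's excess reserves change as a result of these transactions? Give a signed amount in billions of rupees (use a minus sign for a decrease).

Government account inflow 23 billion rupees: reserves −23B, deposits −23B.
Discount-window repayment 348 billion rupees: reserves −348B, deposits 0.
FX sale 276 billion rupees: reserves −276B, deposits 0.
Asset purchase (from non-banks) 113 billion rupees: reserves +113B, deposits +113B.
Totals: Δreserves = −534B, Δdeposits = +90B.
Δrequired reserves = 7% × +90B = +6.3B.
Δexcess reserves = Δreserves − Δrequired = −534B − (+6.3B) = -540.3 billion.

-540.3 billion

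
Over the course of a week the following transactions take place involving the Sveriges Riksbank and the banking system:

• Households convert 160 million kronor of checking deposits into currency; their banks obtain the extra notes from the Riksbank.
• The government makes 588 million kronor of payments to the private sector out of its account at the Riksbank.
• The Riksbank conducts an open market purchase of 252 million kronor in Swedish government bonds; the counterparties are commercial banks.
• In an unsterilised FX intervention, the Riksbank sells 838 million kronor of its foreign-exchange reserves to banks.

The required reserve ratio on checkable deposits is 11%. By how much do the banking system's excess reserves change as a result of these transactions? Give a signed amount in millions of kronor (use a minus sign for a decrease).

Currency withdrawal 160 million kronor: reserves −160M, deposits −160M.
Government spending 588 million kronor: reserves +588M, deposits +588M.
OMO purchase (from banks) 252 million kronor: reserves +252M, deposits 0.
FX sale 838 million kronor: reserves −838M, deposits 0.
Totals: Δreserves = −158M, Δdeposits = +428M.
Δrequired reserves = 11% × +428M = +47.08M.
Δexcess reserves = Δreserves − Δrequired = −158M − (+47.08M) = -205.08 million.

-205.08 million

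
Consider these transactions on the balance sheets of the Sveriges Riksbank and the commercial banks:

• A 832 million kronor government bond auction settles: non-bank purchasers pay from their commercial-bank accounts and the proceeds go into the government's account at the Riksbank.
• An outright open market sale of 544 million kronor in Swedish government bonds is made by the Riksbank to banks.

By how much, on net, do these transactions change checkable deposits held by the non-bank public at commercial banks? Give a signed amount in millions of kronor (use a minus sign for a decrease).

Riksbank balance sheet:
  Assets:      Securities −544M
  Liabilities: Bank reserves −1376M, Government deposits +832M
Commercial banking system:
  Assets:      Reserves at CB −1376M, Securities +544M
  Liabilities: Checkable deposits −832M
So the change in checkable deposits held by the non-bank public at commercial banks is -832 million.

-832 million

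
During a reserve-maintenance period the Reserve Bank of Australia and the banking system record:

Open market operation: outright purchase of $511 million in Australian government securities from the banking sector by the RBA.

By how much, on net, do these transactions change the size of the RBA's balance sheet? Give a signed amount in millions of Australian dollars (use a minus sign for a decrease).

OMO purchase (from banks) $511 million: an RBA asset is acquired → +$511M.

+$511 million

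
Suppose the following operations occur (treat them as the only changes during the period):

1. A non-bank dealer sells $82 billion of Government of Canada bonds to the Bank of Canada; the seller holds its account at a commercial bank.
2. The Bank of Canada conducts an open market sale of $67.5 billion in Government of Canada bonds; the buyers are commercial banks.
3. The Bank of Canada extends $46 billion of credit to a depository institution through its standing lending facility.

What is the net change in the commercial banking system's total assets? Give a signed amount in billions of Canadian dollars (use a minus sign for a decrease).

Bank of Canada balance sheet:
  Assets:      Securities +$14.5B, Loans to banks +$46B
  Liabilities: Bank reserves +$60.5B
Commercial banking system:
  Assets:      Reserves at CB +$60.5B, Securities +$67.5B
  Liabilities: Checkable deposits +$82B, Borrowings from CB +$46B
Change in total bank assets = +$128 billion.

+$128 billion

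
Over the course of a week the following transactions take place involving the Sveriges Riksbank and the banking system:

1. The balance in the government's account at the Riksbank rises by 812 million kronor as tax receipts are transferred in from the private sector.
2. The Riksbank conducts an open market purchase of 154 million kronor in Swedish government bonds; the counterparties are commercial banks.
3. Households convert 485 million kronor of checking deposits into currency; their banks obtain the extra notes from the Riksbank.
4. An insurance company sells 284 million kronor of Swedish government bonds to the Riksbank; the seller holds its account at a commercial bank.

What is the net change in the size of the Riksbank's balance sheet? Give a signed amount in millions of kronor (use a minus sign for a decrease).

+438 million

Riksbank balance sheet:
  Assets:      Securities +438M
  Liabilities: Bank reserves −859M, Currency in circulation +485M, Government deposits +812M
Change in total Riksbank assets = +438 million.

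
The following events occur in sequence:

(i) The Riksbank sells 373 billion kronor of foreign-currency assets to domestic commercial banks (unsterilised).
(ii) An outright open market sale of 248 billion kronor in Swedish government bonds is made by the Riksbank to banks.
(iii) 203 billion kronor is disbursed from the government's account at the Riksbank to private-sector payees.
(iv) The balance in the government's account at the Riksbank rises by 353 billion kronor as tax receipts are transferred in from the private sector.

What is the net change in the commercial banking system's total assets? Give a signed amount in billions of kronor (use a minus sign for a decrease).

-150 billion

FX sale 373 billion kronor: just an asset swap on bank balance sheets → 0.
OMO sale (to banks) 248 billion kronor: just an asset swap on bank balance sheets → 0.
Government spending 203 billion kronor: bank balance sheets expand → +203B.
Government account inflow 353 billion kronor: bank balance sheets shrink → −353B.
Net: 0 + 0 + 203 − 353 = -150 billion.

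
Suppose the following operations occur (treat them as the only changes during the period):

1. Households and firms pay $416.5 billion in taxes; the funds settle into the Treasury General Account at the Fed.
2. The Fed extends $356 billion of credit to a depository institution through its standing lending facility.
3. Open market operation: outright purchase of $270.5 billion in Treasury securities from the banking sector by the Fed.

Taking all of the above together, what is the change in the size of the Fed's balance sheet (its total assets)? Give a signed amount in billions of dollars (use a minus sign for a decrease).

+$626.5 billion

Government account inflow $416.5 billion: only the composition of liabilities changes → 0.
Discount-window loan $356 billion: a Fed asset is acquired → +$356B.
OMO purchase (from banks) $270.5 billion: a Fed asset is acquired → +$270.5B.
Net: 0 + 356 + 270.5 = +$626.5 billion.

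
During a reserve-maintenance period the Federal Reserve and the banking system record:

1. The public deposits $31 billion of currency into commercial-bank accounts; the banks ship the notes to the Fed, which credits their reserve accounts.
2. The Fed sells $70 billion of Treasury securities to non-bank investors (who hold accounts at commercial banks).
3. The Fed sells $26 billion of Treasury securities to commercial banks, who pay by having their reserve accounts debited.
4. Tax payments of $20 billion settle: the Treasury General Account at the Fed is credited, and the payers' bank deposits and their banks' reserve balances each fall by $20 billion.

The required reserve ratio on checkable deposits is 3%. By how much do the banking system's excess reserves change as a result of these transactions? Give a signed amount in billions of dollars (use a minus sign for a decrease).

Currency deposit $31 billion: reserves +$31B, deposits +$31B.
Asset sale (to non-banks) $70 billion: reserves −$70B, deposits −$70B.
OMO sale (to banks) $26 billion: reserves −$26B, deposits 0.
Government account inflow $20 billion: reserves −$20B, deposits −$20B.
Totals: Δreserves = −$85B, Δdeposits = −$59B.
Δrequired reserves = 3% × −$59B = −$1.77B.
Δexcess reserves = Δreserves − Δrequired = −$85B − (−$1.77B) = -$83.23 billion.

-$83.23 billion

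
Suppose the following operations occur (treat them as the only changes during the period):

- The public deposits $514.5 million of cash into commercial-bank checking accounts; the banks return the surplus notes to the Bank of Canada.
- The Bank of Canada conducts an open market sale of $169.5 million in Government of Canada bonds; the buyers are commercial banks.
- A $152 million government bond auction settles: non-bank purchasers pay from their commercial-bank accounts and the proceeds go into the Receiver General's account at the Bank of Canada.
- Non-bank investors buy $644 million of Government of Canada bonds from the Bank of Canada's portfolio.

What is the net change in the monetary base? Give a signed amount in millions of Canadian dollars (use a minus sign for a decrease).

Currency deposit $514.5 million: just a shift between currency and reserves — both are base money → 0.
OMO sale (to banks) $169.5 million: Bank of Canada balance sheet contracts → −$169.5M.
Government account inflow $152 million: reserves shift to a non-base liability → −$152M.
Asset sale (to non-banks) $644 million: Bank of Canada balance sheet contracts → −$644M.
Net: 0 − 169.5 − 152 − 644 = -$965.5 million.

-$965.5 million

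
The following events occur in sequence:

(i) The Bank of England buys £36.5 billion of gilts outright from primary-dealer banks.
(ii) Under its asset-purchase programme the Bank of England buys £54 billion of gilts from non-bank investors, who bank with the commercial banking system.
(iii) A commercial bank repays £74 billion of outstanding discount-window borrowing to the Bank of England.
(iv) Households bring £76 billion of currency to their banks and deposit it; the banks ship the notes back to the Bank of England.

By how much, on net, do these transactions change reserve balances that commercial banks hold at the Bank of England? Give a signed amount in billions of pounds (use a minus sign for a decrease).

OMO purchase (from banks) £36.5 billion: the Bank of England pays by crediting reserve accounts → +£36.5B.
Asset purchase (from non-banks) £54 billion: the Bank of England pays by crediting reserve accounts → +£54B.
Discount-window repayment £74 billion: repayment is debited from reserves → −£74B.
Currency deposit £76 billion: returned notes are swapped for reserve credit → +£76B.
Net: 36.5 + 54 − 74 + 76 = +£92.5 billion.

+£92.5 billion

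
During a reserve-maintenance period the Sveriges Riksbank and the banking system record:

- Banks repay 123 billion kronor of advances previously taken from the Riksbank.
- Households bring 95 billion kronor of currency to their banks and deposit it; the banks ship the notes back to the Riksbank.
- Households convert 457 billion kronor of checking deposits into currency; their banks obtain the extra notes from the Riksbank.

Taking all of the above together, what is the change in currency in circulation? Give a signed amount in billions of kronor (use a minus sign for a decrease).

Discount-window repayment 123 billion kronor: no currency enters or leaves circulation → 0.
Currency deposit 95 billion kronor: notes return to the central bank → −95B.
Currency withdrawal 457 billion kronor: notes leave the central bank → +457B.
Net: 0 − 95 + 457 = +362 billion.

+362 billion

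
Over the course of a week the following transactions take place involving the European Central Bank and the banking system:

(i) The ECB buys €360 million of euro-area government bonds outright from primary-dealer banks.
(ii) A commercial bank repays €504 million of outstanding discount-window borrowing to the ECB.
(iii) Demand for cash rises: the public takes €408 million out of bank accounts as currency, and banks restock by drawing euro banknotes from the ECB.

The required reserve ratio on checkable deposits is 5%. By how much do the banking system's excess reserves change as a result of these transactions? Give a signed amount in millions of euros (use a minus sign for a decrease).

-€531.6 million

OMO purchase (from banks) €360 million: reserves +€360M, deposits 0.
Discount-window repayment €504 million: reserves −€504M, deposits 0.
Currency withdrawal €408 million: reserves −€408M, deposits −€408M.
Totals: Δreserves = −€552M, Δdeposits = −€408M.
Δrequired reserves = 5% × −€408M = −€20.4M.
Δexcess reserves = Δreserves − Δrequired = −€552M − (−€20.4M) = -€531.6 million.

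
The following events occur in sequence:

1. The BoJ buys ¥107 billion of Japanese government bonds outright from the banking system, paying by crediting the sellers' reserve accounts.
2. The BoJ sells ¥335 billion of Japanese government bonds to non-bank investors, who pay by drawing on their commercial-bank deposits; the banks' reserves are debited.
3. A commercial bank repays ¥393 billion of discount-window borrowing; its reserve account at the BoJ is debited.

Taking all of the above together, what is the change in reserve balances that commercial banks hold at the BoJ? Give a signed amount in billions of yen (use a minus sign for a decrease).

OMO purchase (from banks) ¥107 billion: the BoJ pays by crediting reserve accounts → +¥107B.
Asset sale (to non-banks) ¥335 billion: the non-bank buyers' banks settle from reserves → −¥335B.
Discount-window repayment ¥393 billion: repayment is debited from reserves → −¥393B.
Net: 107 − 335 − 393 = -¥621 billion.

-¥621 billion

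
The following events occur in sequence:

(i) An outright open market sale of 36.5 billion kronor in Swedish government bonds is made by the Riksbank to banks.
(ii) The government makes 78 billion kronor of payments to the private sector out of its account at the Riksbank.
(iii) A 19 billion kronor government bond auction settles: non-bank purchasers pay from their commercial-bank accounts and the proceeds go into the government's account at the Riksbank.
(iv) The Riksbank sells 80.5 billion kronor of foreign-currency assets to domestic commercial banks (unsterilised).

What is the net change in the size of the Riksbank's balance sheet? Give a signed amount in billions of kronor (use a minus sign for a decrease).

Riksbank balance sheet:
  Assets:      Securities −36.5B, Foreign assets −80.5B
  Liabilities: Bank reserves −58B, Government deposits −59B
Commercial banking system:
  Assets:      Reserves at CB −58B, Securities +36.5B, Foreign assets +80.5B
  Liabilities: Checkable deposits +59B
Change in total Riksbank assets = -117 billion.

-117 billion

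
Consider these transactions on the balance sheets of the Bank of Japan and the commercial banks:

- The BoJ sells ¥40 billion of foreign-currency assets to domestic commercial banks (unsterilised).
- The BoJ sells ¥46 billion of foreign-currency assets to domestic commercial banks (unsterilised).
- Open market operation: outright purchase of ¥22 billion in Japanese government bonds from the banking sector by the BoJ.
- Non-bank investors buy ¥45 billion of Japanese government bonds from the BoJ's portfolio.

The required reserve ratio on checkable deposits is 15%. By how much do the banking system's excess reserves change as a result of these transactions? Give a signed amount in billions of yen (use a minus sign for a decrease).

FX sale ¥40 billion: reserves −¥40B, deposits 0.
FX sale ¥46 billion: reserves −¥46B, deposits 0.
OMO purchase (from banks) ¥22 billion: reserves +¥22B, deposits 0.
Asset sale (to non-banks) ¥45 billion: reserves −¥45B, deposits −¥45B.
Totals: Δreserves = −¥109B, Δdeposits = −¥45B.
Δrequired reserves = 15% × −¥45B = −¥6.75B.
Δexcess reserves = Δreserves − Δrequired = −¥109B − (−¥6.75B) = -¥102.25 billion.

-¥102.25 billion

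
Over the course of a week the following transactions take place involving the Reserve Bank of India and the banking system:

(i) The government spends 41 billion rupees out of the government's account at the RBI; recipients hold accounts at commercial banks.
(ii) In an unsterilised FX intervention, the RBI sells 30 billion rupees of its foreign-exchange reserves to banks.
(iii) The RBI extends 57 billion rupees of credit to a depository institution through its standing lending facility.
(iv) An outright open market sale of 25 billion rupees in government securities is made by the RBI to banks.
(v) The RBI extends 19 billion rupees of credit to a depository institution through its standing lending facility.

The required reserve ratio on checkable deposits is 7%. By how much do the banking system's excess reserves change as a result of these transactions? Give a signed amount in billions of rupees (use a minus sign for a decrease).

+59.13 billion

Government spending 41 billion rupees: reserves +41B, deposits +41B.
FX sale 30 billion rupees: reserves −30B, deposits 0.
Discount-window loan 57 billion rupees: reserves +57B, deposits 0.
OMO sale (to banks) 25 billion rupees: reserves −25B, deposits 0.
Discount-window loan 19 billion rupees: reserves +19B, deposits 0.
Totals: Δreserves = +62B, Δdeposits = +41B.
Δrequired reserves = 7% × +41B = +2.87B.
Δexcess reserves = Δreserves − Δrequired = +62B − (+2.87B) = +59.13 billion.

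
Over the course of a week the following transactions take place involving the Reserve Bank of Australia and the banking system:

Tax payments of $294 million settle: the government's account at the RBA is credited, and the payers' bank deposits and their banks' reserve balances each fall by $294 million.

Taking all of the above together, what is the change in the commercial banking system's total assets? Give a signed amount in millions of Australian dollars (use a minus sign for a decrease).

-$294 million

RBA balance sheet:
  Assets:      no change
  Liabilities: Bank reserves −$294M, Government deposits +$294M
Commercial banking system:
  Assets:      Reserves at CB −$294M
  Liabilities: Checkable deposits −$294M
Change in total bank assets = -$294 million.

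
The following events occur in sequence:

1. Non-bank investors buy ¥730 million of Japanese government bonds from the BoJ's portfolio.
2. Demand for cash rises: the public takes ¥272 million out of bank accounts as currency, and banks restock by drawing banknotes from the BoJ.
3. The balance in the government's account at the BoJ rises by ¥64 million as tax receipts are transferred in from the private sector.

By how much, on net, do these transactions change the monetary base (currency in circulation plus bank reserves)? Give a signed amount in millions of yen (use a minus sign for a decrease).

Asset sale (to non-banks) ¥730 million: BoJ balance sheet contracts → −¥730M.
Currency withdrawal ¥272 million: just a shift between currency and reserves — both are base money → 0.
Government account inflow ¥64 million: reserves shift to a non-base liability → −¥64M.
Net: −730 + 0 − 64 = -¥794 million.

-¥794 million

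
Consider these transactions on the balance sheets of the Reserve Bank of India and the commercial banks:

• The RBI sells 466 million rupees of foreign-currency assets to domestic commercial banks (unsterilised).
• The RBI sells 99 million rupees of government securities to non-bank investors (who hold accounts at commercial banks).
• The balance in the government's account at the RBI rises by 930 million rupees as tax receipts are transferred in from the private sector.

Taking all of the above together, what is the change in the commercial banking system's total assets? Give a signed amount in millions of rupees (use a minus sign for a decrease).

FX sale 466 million rupees: just an asset swap on bank balance sheets → 0.
Asset sale (to non-banks) 99 million rupees: bank balance sheets shrink → −99M.
Government account inflow 930 million rupees: bank balance sheets shrink → −930M.
Net: 0 − 99 − 930 = -1029 million.

-1029 million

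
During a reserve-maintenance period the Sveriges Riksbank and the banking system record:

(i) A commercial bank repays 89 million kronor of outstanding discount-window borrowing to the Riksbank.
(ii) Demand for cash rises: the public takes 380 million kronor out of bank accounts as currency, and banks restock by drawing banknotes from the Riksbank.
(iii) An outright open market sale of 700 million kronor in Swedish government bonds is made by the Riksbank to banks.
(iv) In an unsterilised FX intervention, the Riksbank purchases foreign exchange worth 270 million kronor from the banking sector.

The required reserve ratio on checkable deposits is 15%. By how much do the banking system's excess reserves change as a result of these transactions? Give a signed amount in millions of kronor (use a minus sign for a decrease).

Discount-window repayment 89 million kronor: reserves −89M, deposits 0.
Currency withdrawal 380 million kronor: reserves −380M, deposits −380M.
OMO sale (to banks) 700 million kronor: reserves −700M, deposits 0.
FX purchase 270 million kronor: reserves +270M, deposits 0.
Totals: Δreserves = −899M, Δdeposits = −380M.
Δrequired reserves = 15% × −380M = −57M.
Δexcess reserves = Δreserves − Δrequired = −899M − (−57M) = -842 million.

-842 million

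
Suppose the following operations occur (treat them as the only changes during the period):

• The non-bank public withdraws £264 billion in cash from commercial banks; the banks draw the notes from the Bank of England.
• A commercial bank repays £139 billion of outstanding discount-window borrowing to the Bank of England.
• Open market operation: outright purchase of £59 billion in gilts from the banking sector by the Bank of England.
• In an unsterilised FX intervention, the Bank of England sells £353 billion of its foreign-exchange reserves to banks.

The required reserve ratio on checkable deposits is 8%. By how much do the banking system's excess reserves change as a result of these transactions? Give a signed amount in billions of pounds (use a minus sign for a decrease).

Currency withdrawal £264 billion: reserves −£264B, deposits −£264B.
Discount-window repayment £139 billion: reserves −£139B, deposits 0.
OMO purchase (from banks) £59 billion: reserves +£59B, deposits 0.
FX sale £353 billion: reserves −£353B, deposits 0.
Totals: Δreserves = −£697B, Δdeposits = −£264B.
Δrequired reserves = 8% × −£264B = −£21.12B.
Δexcess reserves = Δreserves − Δrequired = −£697B − (−£21.12B) = -£675.88 billion.

-£675.88 billion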